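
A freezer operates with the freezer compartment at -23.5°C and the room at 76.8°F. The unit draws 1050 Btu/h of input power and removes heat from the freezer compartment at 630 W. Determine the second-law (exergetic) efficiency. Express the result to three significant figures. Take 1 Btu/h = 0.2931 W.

Converting, Q̇_C = 630.0 W = 2149 Btu/h, so COP_actual = Q̇_C/Ẇ = 2149/1050 = 2.047.
In absolute terms T_C = 249.65 K and T_H = 298.04 K, so ΔT = 48.39 K.
COP_Carnot = T_C/ΔT = 249.65/48.39 = 5.159.
η_II = COP_actual/COP_Carnot = 2.047/5.159 = 0.3968.

0.397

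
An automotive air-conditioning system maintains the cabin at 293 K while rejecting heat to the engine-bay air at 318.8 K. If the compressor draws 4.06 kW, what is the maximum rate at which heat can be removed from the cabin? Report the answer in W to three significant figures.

46100 W

The reservoir spacing is ΔT = 318.8 − 293 = 25.80 K.
COP_Carnot = T_C/ΔT = 293.00/25.80 = 11.36.
Q̇_max = COP_Carnot × Ẇ = 11.36 × 4.060 kW = 46.11 kW = 46110 W.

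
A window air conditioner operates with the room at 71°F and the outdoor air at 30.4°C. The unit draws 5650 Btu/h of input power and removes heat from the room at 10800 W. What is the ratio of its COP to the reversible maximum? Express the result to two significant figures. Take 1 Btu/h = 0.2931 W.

0.19

Converting, Q̇_C = 10800 W = 36850 Btu/h, so COP_actual = Q̇_C/Ẇ = 36850/5650 = 6.522.
In absolute terms T_C = 294.82 K and T_H = 303.55 K, so ΔT = 8.733 K.
COP_Carnot = T_C/ΔT = 294.82/8.733 = 33.76.
η_II = COP_actual/COP_Carnot = 6.522/33.76 = 0.1932.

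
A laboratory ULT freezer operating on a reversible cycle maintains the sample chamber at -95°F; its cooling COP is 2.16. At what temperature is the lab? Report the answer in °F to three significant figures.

73.8 °F

COP_R = T_C/(T_H − T_C) gives T_H − T_C = T_C/COP.
With T_C = 202.59 K, T_H = 202.59 × (1 + 1/2.16) = 296.39 K.
Converting, 296.39 K = 73.83°F.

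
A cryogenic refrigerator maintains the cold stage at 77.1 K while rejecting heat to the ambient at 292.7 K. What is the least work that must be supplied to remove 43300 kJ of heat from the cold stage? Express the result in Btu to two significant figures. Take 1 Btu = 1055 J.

110000 Btu

The reservoir spacing is ΔT = 292.7 − 77.1 = 215.6 K.
The reversible limit is COP_R = T_C/ΔT = 0.3576, so W_min = Q_C/COP = Q_C·ΔT/T_C.
W_min = 43300 × 215.6/77.10 = 121100 kJ = 114800 Btu.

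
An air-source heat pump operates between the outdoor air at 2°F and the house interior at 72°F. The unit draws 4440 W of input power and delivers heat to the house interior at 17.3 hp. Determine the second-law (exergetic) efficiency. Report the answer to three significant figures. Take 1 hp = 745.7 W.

0.383

Converting, Q̇_H = 17.30 hp = 12900 W, so COP_actual = Q̇_H/Ẇ = 12900/4440 = 2.906.
In absolute terms T_C = 256.48 K and T_H = 295.37 K, so ΔT = 38.89 K.
COP_Carnot = T_H/ΔT = 295.37/38.89 = 7.595.
η_II = COP_actual/COP_Carnot = 2.906/7.595 = 0.3825.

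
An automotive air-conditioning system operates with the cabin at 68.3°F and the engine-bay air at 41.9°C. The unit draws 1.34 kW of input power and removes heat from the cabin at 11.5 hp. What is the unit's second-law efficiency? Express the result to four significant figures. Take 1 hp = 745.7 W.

Converting, Q̇_C = 11.50 hp = 8.576 kW, so COP_actual = Q̇_C/Ẇ = 8.576/1.340 = 6.400.
In absolute terms T_C = 293.32 K and T_H = 315.05 K, so ΔT = 21.73 K.
COP_Carnot = T_C/ΔT = 293.32/21.73 = 13.50.
η_II = COP_actual/COP_Carnot = 6.400/13.50 = 0.4742.

0.4742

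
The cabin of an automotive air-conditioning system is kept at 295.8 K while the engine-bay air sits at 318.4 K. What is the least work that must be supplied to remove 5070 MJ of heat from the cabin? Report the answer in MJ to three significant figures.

The reservoir spacing is ΔT = 318.4 − 295.8 = 22.60 K.
The reversible limit is COP_R = T_C/ΔT = 13.09, so W_min = Q_C/COP = Q_C·ΔT/T_C.
W_min = 5070 × 22.60/295.80 = 387.4 MJ.

387 MJ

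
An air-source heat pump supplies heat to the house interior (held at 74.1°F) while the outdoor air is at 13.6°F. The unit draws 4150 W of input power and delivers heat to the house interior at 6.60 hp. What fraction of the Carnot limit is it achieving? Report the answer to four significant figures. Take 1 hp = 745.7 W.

0.1344

Converting, Q̇_H = 6.600 hp = 4922 W, so COP_actual = Q̇_H/Ẇ = 4922/4150 = 1.186.
In absolute terms T_C = 262.93 K and T_H = 296.54 K, so ΔT = 33.61 K.
COP_Carnot = T_H/ΔT = 296.54/33.61 = 8.823.
η_II = COP_actual/COP_Carnot = 1.186/8.823 = 0.1344.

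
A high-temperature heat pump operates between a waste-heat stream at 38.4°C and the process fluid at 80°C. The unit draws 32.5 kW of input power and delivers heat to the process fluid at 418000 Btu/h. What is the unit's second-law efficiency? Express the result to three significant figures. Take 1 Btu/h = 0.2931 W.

Converting, Q̇_H = 418000 Btu/h = 122.5 kW, so COP_actual = Q̇_H/Ẇ = 122.5/32.50 = 3.770.
In absolute terms T_C = 311.55 K and T_H = 353.15 K, so ΔT = 41.60 K.
COP_Carnot = T_H/ΔT = 353.15/41.60 = 8.489.
η_II = COP_actual/COP_Carnot = 3.770/8.489 = 0.4441.

0.444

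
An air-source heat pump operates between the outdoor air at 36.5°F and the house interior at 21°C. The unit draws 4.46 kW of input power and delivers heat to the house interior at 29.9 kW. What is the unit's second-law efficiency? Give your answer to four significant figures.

0.4216

COP_actual = Q̇_H/Ẇ = 29.90/4.460 = 6.704.
In absolute terms T_C = 275.65 K and T_H = 294.15 K, so ΔT = 18.50 K.
COP_Carnot = T_H/ΔT = 294.15/18.50 = 15.90.
η_II = COP_actual/COP_Carnot = 6.704/15.90 = 0.4216.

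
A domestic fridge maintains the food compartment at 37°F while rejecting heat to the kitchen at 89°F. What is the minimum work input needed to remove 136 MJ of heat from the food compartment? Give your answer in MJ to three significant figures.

14.2 MJ

In absolute terms T_C = 275.93 K and T_H = 304.82 K, so ΔT = 28.89 K.
The reversible limit is COP_R = T_C/ΔT = 9.551, so W_min = Q_C/COP = Q_C·ΔT/T_C.
W_min = 136.0 × 28.89/275.93 = 14.24 MJ.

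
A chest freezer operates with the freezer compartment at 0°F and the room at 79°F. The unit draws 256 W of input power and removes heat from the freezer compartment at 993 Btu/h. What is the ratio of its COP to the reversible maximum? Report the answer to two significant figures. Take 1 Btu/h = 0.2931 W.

Converting, Q̇_C = 993.0 Btu/h = 291.0 W, so COP_actual = Q̇_C/Ẇ = 291.0/256.0 = 1.137.
In absolute terms T_C = 255.37 K and T_H = 299.26 K, so ΔT = 43.89 K.
COP_Carnot = T_C/ΔT = 255.37/43.89 = 5.819.
η_II = COP_actual/COP_Carnot = 1.137/5.819 = 0.1954.

0.20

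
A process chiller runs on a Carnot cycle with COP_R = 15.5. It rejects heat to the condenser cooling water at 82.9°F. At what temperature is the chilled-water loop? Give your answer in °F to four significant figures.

For a Carnot refrigerator COP_R = T_C/(T_H − T_C), so T_C = COP·T_H/(1 + COP).
With T_H = 301.43 K, T_C = 15.5 × 301.43/16.50 = 283.16 K.
Converting, 283.16 K = 50.02°F.

50.02 °F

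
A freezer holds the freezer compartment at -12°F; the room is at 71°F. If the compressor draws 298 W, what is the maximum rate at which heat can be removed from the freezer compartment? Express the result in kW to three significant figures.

1.61 kW

In absolute terms T_C = 248.71 K and T_H = 294.82 K, so ΔT = 46.11 K.
COP_Carnot = T_C/ΔT = 248.71/46.11 = 5.394.
Q̇_max = COP_Carnot × Ẇ = 5.394 × 298.0 W = 1607 W = 1.607 kW.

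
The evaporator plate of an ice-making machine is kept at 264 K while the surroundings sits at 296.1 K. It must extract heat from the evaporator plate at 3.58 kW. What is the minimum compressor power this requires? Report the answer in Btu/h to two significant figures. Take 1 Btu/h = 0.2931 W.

1500 Btu/h

The reservoir spacing is ΔT = 296.1 − 264 = 32.10 K.
COP_Carnot = T_C/ΔT = 264.00/32.10 = 8.224.
Ẇ_min = Q̇/COP_Carnot = 3.580/8.224 = 0.4353 kW = 1485 Btu/h.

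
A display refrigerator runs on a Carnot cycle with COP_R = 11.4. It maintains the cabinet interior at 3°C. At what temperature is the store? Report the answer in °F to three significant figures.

COP_R = T_C/(T_H − T_C) gives T_H − T_C = T_C/COP.
With T_C = 276.15 K, T_H = 276.15 × (1 + 1/11.4) = 300.37 K.
Converting, 300.37 K = 81.00°F.

81.0 °F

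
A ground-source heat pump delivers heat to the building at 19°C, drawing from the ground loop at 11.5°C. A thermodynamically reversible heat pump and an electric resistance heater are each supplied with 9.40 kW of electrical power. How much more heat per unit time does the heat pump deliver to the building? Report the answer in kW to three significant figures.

357 kW

In absolute terms T_C = 284.65 K and T_H = 292.15 K, so ΔT = 7.500 K.
COP_Carnot = T_H/ΔT = 292.15/7.500 = 38.95.
The heat pump delivers Q̇_H = COP × Ẇ = 366.2 kW; the resistance heater delivers Ẇ = 9.400 kW.
Extra = (COP − 1)·Ẇ = 356.8 kW.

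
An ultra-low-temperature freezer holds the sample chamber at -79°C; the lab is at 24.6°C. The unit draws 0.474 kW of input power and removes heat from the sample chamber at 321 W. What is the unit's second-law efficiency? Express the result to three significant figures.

Converting, Q̇_C = 321.0 W = 0.3210 kW, so COP_actual = Q̇_C/Ẇ = 0.3210/0.4740 = 0.6772.
In absolute terms T_C = 194.15 K and T_H = 297.75 K, so ΔT = 103.6 K.
COP_Carnot = T_C/ΔT = 194.15/103.6 = 1.874.
η_II = COP_actual/COP_Carnot = 0.6772/1.874 = 0.3614.

0.361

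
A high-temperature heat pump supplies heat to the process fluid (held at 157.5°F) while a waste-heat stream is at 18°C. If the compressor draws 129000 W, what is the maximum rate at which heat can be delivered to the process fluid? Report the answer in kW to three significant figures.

In absolute terms T_C = 291.15 K and T_H = 342.87 K, so ΔT = 51.72 K.
COP_Carnot = T_H/ΔT = 342.87/51.72 = 6.629.
Q̇_max = COP_Carnot × Ẇ = 6.629 × 129000 W = 855200 W = 855.2 kW.

855 kW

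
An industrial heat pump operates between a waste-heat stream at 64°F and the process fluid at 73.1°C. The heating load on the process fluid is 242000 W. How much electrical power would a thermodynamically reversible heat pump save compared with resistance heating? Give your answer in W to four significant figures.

In absolute terms T_C = 290.93 K and T_H = 346.25 K, so ΔT = 55.32 K.
COP_Carnot = T_H/ΔT = 346.25/55.32 = 6.259.
Resistance heating needs Ẇ_res = Q̇_H = 242000 W; the reversible heat pump needs only Ẇ_hp = Q̇_H/COP = 38670 W.
Saving = 242000 − 38670 = 203300 W.

203300 W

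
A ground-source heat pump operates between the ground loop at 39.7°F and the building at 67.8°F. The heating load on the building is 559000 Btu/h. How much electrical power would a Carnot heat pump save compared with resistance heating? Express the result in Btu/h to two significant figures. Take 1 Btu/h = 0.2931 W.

In absolute terms T_C = 277.43 K and T_H = 293.04 K, so ΔT = 15.61 K.
COP_Carnot = T_H/ΔT = 293.04/15.61 = 18.77.
Resistance heating needs Ẇ_res = Q̇_H = 559000 Btu/h; the reversible heat pump needs only Ẇ_hp = Q̇_H/COP = 29780 Btu/h.
Saving = 559000 − 29780 = 529200 Btu/h.

530000 Btu/h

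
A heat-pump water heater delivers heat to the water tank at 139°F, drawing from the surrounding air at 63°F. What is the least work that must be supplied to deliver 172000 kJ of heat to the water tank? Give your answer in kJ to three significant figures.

In absolute terms T_C = 290.37 K and T_H = 332.59 K, so ΔT = 42.22 K.
The reversible limit is COP_HP = T_H/ΔT = 7.877, so W_min = Q_H/COP = Q_H·ΔT/T_H.
W_min = 172000 × 42.22/332.59 = 21840 kJ.

21800 kJ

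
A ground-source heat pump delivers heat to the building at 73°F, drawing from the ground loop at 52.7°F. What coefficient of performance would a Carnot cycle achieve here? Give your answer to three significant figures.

In absolute terms T_C = 284.65 K and T_H = 295.93 K, so ΔT = 11.28 K.
For a reversible cycle, COP_Carnot = T_H/ΔT = 295.93/11.28 = 26.24.

26.2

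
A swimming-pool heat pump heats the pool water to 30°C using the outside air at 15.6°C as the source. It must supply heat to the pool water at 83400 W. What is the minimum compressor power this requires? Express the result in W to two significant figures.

In absolute terms T_C = 288.75 K and T_H = 303.15 K, so ΔT = 14.40 K.
COP_Carnot = T_H/ΔT = 303.15/14.40 = 21.05.
Ẇ_min = Q̇/COP_Carnot = 83400/21.05 = 3962 W.

4000 W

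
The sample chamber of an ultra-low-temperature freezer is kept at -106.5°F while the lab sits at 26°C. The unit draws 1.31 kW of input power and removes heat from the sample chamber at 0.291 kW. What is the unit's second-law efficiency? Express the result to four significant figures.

COP_actual = Q̇_C/Ẇ = 0.2910/1.310 = 0.2221.
In absolute terms T_C = 196.21 K and T_H = 299.15 K, so ΔT = 102.9 K.
COP_Carnot = T_C/ΔT = 196.21/102.9 = 1.906.
η_II = COP_actual/COP_Carnot = 0.2221/1.906 = 0.1166.

0.1166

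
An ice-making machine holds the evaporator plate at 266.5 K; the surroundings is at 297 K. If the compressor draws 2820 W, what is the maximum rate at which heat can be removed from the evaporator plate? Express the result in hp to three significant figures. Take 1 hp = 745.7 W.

The reservoir spacing is ΔT = 297 − 266.5 = 30.50 K.
COP_Carnot = T_C/ΔT = 266.50/30.50 = 8.738.
Q̇_max = COP_Carnot × Ẇ = 8.738 × 2820 W = 24640 W = 33.04 hp.

33.0 hp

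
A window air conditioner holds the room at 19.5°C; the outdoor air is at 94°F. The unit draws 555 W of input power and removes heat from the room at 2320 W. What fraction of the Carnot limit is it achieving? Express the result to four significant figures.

COP_actual = Q̇_C/Ẇ = 2320/555.0 = 4.180.
In absolute terms T_C = 292.65 K and T_H = 307.59 K, so ΔT = 14.94 K.
COP_Carnot = T_C/ΔT = 292.65/14.94 = 19.58.
η_II = COP_actual/COP_Carnot = 4.180/19.58 = 0.2135.

0.2135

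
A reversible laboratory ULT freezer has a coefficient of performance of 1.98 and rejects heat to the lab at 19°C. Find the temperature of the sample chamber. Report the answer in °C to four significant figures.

For a Carnot refrigerator COP_R = T_C/(T_H − T_C), so T_C = COP·T_H/(1 + COP).
With T_H = 292.15 K, T_C = 1.98 × 292.15/2.980 = 194.11 K.
Converting, 194.11 K = -79.04°C.

-79.04 °C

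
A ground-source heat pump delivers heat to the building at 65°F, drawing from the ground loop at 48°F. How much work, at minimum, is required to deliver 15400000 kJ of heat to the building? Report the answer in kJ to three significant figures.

In absolute terms T_C = 282.04 K and T_H = 291.48 K, so ΔT = 9.444 K.
The reversible limit is COP_HP = T_H/ΔT = 30.86, so W_min = Q_H/COP = Q_H·ΔT/T_H.
W_min = 15400000 × 9.444/291.48 = 499000 kJ.

499000 kJ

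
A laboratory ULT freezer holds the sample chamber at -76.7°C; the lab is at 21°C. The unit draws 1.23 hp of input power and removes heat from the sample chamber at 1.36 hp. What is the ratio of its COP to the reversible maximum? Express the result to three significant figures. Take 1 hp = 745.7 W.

0.550

COP_actual = Q̇_C/Ẇ = 1.360/1.230 = 1.106.
In absolute terms T_C = 196.45 K and T_H = 294.15 K, so ΔT = 97.70 K.
COP_Carnot = T_C/ΔT = 196.45/97.70 = 2.011.
η_II = COP_actual/COP_Carnot = 1.106/2.011 = 0.5499.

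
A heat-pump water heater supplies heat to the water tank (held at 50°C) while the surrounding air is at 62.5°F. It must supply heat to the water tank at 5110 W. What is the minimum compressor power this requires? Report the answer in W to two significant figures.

520 W

In absolute terms T_C = 290.09 K and T_H = 323.15 K, so ΔT = 33.06 K.
COP_Carnot = T_H/ΔT = 323.15/33.06 = 9.776.
Ẇ_min = Q̇/COP_Carnot = 5110/9.776 = 522.7 W.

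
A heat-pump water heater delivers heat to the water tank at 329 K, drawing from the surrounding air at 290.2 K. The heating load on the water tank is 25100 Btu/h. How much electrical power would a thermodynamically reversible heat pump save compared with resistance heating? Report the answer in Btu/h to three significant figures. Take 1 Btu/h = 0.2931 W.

22100 Btu/h

The reservoir spacing is ΔT = 329 − 290.2 = 38.80 K.
COP_Carnot = T_H/ΔT = 329.00/38.80 = 8.479.
Resistance heating needs Ẇ_res = Q̇_H = 25100 Btu/h; the reversible heat pump needs only Ẇ_hp = Q̇_H/COP = 2960 Btu/h.
Saving = 25100 − 2960 = 22140 Btu/h.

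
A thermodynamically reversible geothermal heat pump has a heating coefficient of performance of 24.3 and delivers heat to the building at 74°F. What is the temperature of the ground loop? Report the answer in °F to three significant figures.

COP_HP = T_H/(T_H − T_C) gives T_H − T_C = T_H/COP.
With T_H = 296.48 K, T_C = 296.48 × (1 − 1/24.3) = 284.28 K.
Converting, 284.28 K = 52.04°F.

52.0 °F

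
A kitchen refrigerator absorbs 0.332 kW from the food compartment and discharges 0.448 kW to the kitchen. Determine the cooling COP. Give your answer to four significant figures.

2.862

The first law gives Q̇_H = Q̇_C + Ẇ, so the three rates are Q̇_C = 0.3320, Q̇_H = 0.4480, Ẇ = 0.1160 kW.
COP_R = Q̇_C/Ẇ = 0.3320/0.1160 = 2.862.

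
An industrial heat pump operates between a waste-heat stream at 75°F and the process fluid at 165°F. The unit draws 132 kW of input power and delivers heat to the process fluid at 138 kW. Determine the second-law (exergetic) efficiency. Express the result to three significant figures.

0.151

COP_actual = Q̇_H/Ẇ = 138.0/132.0 = 1.045.
In absolute terms T_C = 297.04 K and T_H = 347.04 K, so ΔT = 50.00 K.
COP_Carnot = T_H/ΔT = 347.04/50.00 = 6.941.
η_II = COP_actual/COP_Carnot = 1.045/6.941 = 0.1506.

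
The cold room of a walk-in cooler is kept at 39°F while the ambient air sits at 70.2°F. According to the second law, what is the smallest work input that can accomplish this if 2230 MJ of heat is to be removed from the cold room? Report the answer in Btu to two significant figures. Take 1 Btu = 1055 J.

130000 Btu

In absolute terms T_C = 277.04 K and T_H = 294.37 K, so ΔT = 17.33 K.
The reversible limit is COP_R = T_C/ΔT = 15.98, so W_min = Q_C/COP = Q_C·ΔT/T_C.
W_min = 2230 × 17.33/277.04 = 139.5 MJ = 132200 Btu.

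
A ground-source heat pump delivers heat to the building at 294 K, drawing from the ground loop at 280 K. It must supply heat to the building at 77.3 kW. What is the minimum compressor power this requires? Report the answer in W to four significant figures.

The reservoir spacing is ΔT = 294 − 280 = 14.00 K.
COP_Carnot = T_H/ΔT = 294.00/14.00 = 21.00.
Ẇ_min = Q̇/COP_Carnot = 77.30/21.00 = 3.681 kW = 3681 W.

3681 W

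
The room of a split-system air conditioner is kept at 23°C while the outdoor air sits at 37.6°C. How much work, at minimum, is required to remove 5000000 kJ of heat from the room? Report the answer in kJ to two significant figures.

In absolute terms T_C = 296.15 K and T_H = 310.75 K, so ΔT = 14.60 K.
The reversible limit is COP_R = T_C/ΔT = 20.28, so W_min = Q_C/COP = Q_C·ΔT/T_C.
W_min = 5000000 × 14.60/296.15 = 246500 kJ.

250000 kJ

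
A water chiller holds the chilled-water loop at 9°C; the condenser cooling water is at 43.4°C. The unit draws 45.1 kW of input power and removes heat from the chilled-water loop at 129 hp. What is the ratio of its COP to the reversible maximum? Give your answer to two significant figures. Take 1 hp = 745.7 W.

Converting, Q̇_C = 129.0 hp = 96.20 kW, so COP_actual = Q̇_C/Ẇ = 96.20/45.10 = 2.133.
In absolute terms T_C = 282.15 K and T_H = 316.55 K, so ΔT = 34.40 K.
COP_Carnot = T_C/ΔT = 282.15/34.40 = 8.202.
η_II = COP_actual/COP_Carnot = 2.133/8.202 = 0.2600.

0.26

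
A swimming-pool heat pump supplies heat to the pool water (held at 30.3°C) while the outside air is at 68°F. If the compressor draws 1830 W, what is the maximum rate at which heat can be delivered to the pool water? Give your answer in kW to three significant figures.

In absolute terms T_C = 293.15 K and T_H = 303.45 K, so ΔT = 10.30 K.
COP_Carnot = T_H/ΔT = 303.45/10.30 = 29.46.
Q̇_max = COP_Carnot × Ẇ = 29.46 × 1830 W = 53910 W = 53.91 kW.

53.9 kW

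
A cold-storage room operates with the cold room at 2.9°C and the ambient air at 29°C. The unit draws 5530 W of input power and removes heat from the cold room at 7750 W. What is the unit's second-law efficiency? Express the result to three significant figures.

0.133

COP_actual = Q̇_C/Ẇ = 7750/5530 = 1.401.
In absolute terms T_C = 276.05 K and T_H = 302.15 K, so ΔT = 26.10 K.
COP_Carnot = T_C/ΔT = 276.05/26.10 = 10.58.
η_II = COP_actual/COP_Carnot = 1.401/10.58 = 0.1325.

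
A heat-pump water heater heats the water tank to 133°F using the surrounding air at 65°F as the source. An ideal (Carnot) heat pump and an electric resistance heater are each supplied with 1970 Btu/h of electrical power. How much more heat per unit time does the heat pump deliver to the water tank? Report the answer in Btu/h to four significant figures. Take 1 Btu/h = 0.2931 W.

In absolute terms T_C = 291.48 K and T_H = 329.26 K, so ΔT = 37.78 K.
COP_Carnot = T_H/ΔT = 329.26/37.78 = 8.716.
The heat pump delivers Q̇_H = COP × Ẇ = 17170 Btu/h; the resistance heater delivers Ẇ = 1970 Btu/h.
Extra = (COP − 1)·Ẇ = 15200 Btu/h.

15200 Btu/h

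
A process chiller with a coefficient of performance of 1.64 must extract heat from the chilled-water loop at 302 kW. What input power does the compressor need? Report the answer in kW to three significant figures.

184 kW

Ẇ = Q̇_C/COP = 302.0/1.64 = 184.1 kW.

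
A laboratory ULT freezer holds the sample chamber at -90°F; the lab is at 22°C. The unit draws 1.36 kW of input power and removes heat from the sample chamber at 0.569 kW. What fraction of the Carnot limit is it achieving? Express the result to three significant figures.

COP_actual = Q̇_C/Ẇ = 0.5690/1.360 = 0.4184.
In absolute terms T_C = 205.37 K and T_H = 295.15 K, so ΔT = 89.78 K.
COP_Carnot = T_C/ΔT = 205.37/89.78 = 2.288.
η_II = COP_actual/COP_Carnot = 0.4184/2.288 = 0.1829.

0.183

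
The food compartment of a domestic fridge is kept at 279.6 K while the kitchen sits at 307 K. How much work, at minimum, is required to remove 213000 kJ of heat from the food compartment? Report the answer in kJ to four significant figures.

The reservoir spacing is ΔT = 307 − 279.6 = 27.40 K.
The reversible limit is COP_R = T_C/ΔT = 10.20, so W_min = Q_C/COP = Q_C·ΔT/T_C.
W_min = 213000 × 27.40/279.60 = 20870 kJ.

20870 kJ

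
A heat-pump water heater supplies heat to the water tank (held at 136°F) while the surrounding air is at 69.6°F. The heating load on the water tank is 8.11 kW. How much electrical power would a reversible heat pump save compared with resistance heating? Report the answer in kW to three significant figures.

7.21 kW

In absolute terms T_C = 294.04 K and T_H = 330.93 K, so ΔT = 36.89 K.
COP_Carnot = T_H/ΔT = 330.93/36.89 = 8.971.
Resistance heating needs Ẇ_res = Q̇_H = 8.110 kW; the reversible heat pump needs only Ẇ_hp = Q̇_H/COP = 0.9040 kW.
Saving = 8.110 − 0.9040 = 7.206 kW.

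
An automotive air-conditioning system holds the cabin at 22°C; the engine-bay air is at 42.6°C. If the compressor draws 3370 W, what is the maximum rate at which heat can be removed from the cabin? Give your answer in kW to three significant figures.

In absolute terms T_C = 295.15 K and T_H = 315.75 K, so ΔT = 20.60 K.
COP_Carnot = T_C/ΔT = 295.15/20.60 = 14.33.
Q̇_max = COP_Carnot × Ẇ = 14.33 × 3370 W = 48280 W = 48.28 kW.

48.3 kW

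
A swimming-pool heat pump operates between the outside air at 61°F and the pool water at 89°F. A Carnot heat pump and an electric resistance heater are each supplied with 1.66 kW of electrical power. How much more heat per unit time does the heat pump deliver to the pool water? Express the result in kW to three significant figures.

In absolute terms T_C = 289.26 K and T_H = 304.82 K, so ΔT = 15.56 K.
COP_Carnot = T_H/ΔT = 304.82/15.56 = 19.60.
The heat pump delivers Q̇_H = COP × Ẇ = 32.53 kW; the resistance heater delivers Ẇ = 1.660 kW.
Extra = (COP − 1)·Ẇ = 30.87 kW.

30.9 kW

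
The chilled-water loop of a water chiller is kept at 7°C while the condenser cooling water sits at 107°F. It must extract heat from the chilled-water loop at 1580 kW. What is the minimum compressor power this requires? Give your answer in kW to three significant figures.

196 kW

In absolute terms T_C = 280.15 K and T_H = 314.82 K, so ΔT = 34.67 K.
COP_Carnot = T_C/ΔT = 280.15/34.67 = 8.081.
Ẇ_min = Q̇/COP_Carnot = 1580/8.081 = 195.5 kW.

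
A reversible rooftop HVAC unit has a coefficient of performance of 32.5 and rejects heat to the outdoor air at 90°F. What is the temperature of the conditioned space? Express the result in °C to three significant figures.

23.1 °C

For a Carnot refrigerator COP_R = T_C/(T_H − T_C), so T_C = COP·T_H/(1 + COP).
With T_H = 305.37 K, T_C = 32.5 × 305.37/33.50 = 296.26 K.
Converting, 296.26 K = 23.11°C.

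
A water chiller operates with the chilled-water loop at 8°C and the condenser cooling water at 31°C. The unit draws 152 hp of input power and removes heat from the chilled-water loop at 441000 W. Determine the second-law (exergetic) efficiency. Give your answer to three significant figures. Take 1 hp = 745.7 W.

Converting, Q̇_C = 441000 W = 591.4 hp, so COP_actual = Q̇_C/Ẇ = 591.4/152.0 = 3.891.
In absolute terms T_C = 281.15 K and T_H = 304.15 K, so ΔT = 23.00 K.
COP_Carnot = T_C/ΔT = 281.15/23.00 = 12.22.
η_II = COP_actual/COP_Carnot = 3.891/12.22 = 0.3183.

0.318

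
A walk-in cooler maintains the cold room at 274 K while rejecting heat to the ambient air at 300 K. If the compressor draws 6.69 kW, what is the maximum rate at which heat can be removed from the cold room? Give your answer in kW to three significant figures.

70.5 kW

The reservoir spacing is ΔT = 300 − 274 = 26.00 K.
COP_Carnot = T_C/ΔT = 274.00/26.00 = 10.54.
Q̇_max = COP_Carnot × Ẇ = 10.54 × 6.690 kW = 70.50 kW.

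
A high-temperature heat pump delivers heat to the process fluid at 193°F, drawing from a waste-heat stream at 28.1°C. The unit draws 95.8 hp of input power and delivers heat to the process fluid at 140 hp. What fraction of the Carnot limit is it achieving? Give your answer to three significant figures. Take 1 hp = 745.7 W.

0.247

COP_actual = Q̇_H/Ẇ = 140.0/95.80 = 1.461.
In absolute terms T_C = 301.25 K and T_H = 362.59 K, so ΔT = 61.34 K.
COP_Carnot = T_H/ΔT = 362.59/61.34 = 5.911.
η_II = COP_actual/COP_Carnot = 1.461/5.911 = 0.2472.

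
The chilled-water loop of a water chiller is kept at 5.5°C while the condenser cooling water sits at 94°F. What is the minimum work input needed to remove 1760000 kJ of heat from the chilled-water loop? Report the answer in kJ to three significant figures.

183000 kJ

In absolute terms T_C = 278.65 K and T_H = 307.59 K, so ΔT = 28.94 K.
The reversible limit is COP_R = T_C/ΔT = 9.627, so W_min = Q_C/COP = Q_C·ΔT/T_C.
W_min = 1760000 × 28.94/278.65 = 182800 kJ.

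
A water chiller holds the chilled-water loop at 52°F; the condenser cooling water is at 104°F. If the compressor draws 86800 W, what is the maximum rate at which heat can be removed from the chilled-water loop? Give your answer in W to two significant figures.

850000 W

In absolute terms T_C = 284.26 K and T_H = 313.15 K, so ΔT = 28.89 K.
COP_Carnot = T_C/ΔT = 284.26/28.89 = 9.840.
Q̇_max = COP_Carnot × Ẇ = 9.840 × 86800 W = 854100 W.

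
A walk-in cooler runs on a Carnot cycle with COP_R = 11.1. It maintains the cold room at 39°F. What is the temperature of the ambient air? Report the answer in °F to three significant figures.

83.9 °F

COP_R = T_C/(T_H − T_C) gives T_H − T_C = T_C/COP.
With T_C = 277.04 K, T_H = 277.04 × (1 + 1/11.1) = 302.00 K.
Converting, 302.00 K = 83.93°F.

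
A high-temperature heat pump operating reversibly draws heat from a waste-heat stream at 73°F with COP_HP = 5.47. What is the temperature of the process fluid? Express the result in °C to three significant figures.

89.0 °C

COP_HP = T_H/(T_H − T_C) rearranges to T_H = COP·T_C/(COP − 1).
With T_C = 295.93 K, T_H = 5.47 × 295.93/4.470 = 362.13 K.
Converting, 362.13 K = 88.98°C.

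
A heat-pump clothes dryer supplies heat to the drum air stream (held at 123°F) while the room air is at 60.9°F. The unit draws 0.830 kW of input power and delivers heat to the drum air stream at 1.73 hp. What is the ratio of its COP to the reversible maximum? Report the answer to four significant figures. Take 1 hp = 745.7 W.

Converting, Q̇_H = 1.730 hp = 1.290 kW, so COP_actual = Q̇_H/Ẇ = 1.290/0.8300 = 1.554.
In absolute terms T_C = 289.21 K and T_H = 323.71 K, so ΔT = 34.50 K.
COP_Carnot = T_H/ΔT = 323.71/34.50 = 9.383.
η_II = COP_actual/COP_Carnot = 1.554/9.383 = 0.1657.

0.1657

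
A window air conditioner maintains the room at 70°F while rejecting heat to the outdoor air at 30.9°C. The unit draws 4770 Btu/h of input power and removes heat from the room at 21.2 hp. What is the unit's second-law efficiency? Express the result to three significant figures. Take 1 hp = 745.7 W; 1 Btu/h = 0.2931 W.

0.376

Converting, Q̇_C = 21.20 hp = 53940 Btu/h, so COP_actual = Q̇_C/Ẇ = 53940/4770 = 11.31.
In absolute terms T_C = 294.26 K and T_H = 304.05 K, so ΔT = 9.789 K.
COP_Carnot = T_C/ΔT = 294.26/9.789 = 30.06.
η_II = COP_actual/COP_Carnot = 11.31/30.06 = 0.3762.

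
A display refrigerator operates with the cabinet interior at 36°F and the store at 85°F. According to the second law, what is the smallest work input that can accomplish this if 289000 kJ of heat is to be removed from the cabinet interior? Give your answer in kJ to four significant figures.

In absolute terms T_C = 275.37 K and T_H = 302.59 K, so ΔT = 27.22 K.
The reversible limit is COP_R = T_C/ΔT = 10.12, so W_min = Q_C/COP = Q_C·ΔT/T_C.
W_min = 289000 × 27.22/275.37 = 28570 kJ.

28570 kJ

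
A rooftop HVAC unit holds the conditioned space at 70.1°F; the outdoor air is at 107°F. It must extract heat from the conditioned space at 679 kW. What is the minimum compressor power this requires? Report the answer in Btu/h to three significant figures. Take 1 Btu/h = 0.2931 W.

In absolute terms T_C = 294.32 K and T_H = 314.82 K, so ΔT = 20.50 K.
COP_Carnot = T_C/ΔT = 294.32/20.50 = 14.36.
Ẇ_min = Q̇/COP_Carnot = 679.0/14.36 = 47.29 kW = 161400 Btu/h.

161000 Btu/h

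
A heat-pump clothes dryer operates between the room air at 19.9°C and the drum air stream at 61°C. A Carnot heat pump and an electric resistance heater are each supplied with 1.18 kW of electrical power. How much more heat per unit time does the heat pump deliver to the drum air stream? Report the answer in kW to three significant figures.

In absolute terms T_C = 293.05 K and T_H = 334.15 K, so ΔT = 41.10 K.
COP_Carnot = T_H/ΔT = 334.15/41.10 = 8.130.
The heat pump delivers Q̇_H = COP × Ẇ = 9.594 kW; the resistance heater delivers Ẇ = 1.180 kW.
Extra = (COP − 1)·Ẇ = 8.414 kW.

8.41 kW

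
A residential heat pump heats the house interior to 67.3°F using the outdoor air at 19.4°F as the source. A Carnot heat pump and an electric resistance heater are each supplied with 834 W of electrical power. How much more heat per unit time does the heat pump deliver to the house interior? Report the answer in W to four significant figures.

8341 W

In absolute terms T_C = 266.15 K and T_H = 292.76 K, so ΔT = 26.61 K.
COP_Carnot = T_H/ΔT = 292.76/26.61 = 11.00.
The heat pump delivers Q̇_H = COP × Ẇ = 9175 W; the resistance heater delivers Ẇ = 834.0 W.
Extra = (COP − 1)·Ẇ = 8341 W.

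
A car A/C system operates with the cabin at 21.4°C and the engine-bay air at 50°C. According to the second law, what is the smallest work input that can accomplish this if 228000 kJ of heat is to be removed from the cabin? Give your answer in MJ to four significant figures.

In absolute terms T_C = 294.55 K and T_H = 323.15 K, so ΔT = 28.60 K.
The reversible limit is COP_R = T_C/ΔT = 10.30, so W_min = Q_C/COP = Q_C·ΔT/T_C.
W_min = 228000 × 28.60/294.55 = 22140 kJ = 22.14 MJ.

22.14 MJ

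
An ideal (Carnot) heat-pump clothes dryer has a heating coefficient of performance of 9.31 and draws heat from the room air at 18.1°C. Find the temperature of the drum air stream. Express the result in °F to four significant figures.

127.7 °F

COP_HP = T_H/(T_H − T_C) rearranges to T_H = COP·T_C/(COP − 1).
With T_C = 291.25 K, T_H = 9.31 × 291.25/8.310 = 326.30 K.
Converting, 326.30 K = 127.67°F.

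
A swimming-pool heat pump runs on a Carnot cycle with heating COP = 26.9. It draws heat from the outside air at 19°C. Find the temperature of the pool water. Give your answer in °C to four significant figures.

30.28 °C

COP_HP = T_H/(T_H − T_C) rearranges to T_H = COP·T_C/(COP − 1).
With T_C = 292.15 K, T_H = 26.9 × 292.15/25.90 = 303.43 K.
Converting, 303.43 K = 30.28°C.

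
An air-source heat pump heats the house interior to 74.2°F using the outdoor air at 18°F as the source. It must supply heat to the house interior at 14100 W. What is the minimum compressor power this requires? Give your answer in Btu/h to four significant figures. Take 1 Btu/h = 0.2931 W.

5064 Btu/h

In absolute terms T_C = 265.37 K and T_H = 296.59 K, so ΔT = 31.22 K.
COP_Carnot = T_H/ΔT = 296.59/31.22 = 9.499.
Ẇ_min = Q̇/COP_Carnot = 14100/9.499 = 1484 W = 5064 Btu/h.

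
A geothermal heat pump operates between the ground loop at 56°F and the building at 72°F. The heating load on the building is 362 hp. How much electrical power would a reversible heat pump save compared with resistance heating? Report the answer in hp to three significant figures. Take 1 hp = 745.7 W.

351 hp

In absolute terms T_C = 286.48 K and T_H = 295.37 K, so ΔT = 8.889 K.
COP_Carnot = T_H/ΔT = 295.37/8.889 = 33.23.
Resistance heating needs Ẇ_res = Q̇_H = 362.0 hp; the reversible heat pump needs only Ẇ_hp = Q̇_H/COP = 10.89 hp.
Saving = 362.0 − 10.89 = 351.1 hp.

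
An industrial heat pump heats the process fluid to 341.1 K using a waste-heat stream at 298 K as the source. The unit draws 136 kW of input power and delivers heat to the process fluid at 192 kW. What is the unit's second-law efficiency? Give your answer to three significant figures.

0.178

COP_actual = Q̇_H/Ẇ = 192.0/136.0 = 1.412.
The reservoir spacing is ΔT = 341.1 − 298 = 43.10 K.
COP_Carnot = T_H/ΔT = 341.10/43.10 = 7.914.
η_II = COP_actual/COP_Carnot = 1.412/7.914 = 0.1784.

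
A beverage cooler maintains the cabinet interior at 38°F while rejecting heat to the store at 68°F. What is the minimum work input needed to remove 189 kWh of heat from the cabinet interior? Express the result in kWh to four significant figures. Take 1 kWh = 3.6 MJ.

11.39 kWh

In absolute terms T_C = 276.48 K and T_H = 293.15 K, so ΔT = 16.67 K.
The reversible limit is COP_R = T_C/ΔT = 16.59, so W_min = Q_C/COP = Q_C·ΔT/T_C.
W_min = 189.0 × 16.67/276.48 = 11.39 kWh.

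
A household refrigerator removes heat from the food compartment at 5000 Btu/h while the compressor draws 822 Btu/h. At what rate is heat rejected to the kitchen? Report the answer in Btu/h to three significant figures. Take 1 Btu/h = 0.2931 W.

5820 Btu/h

For a cyclic device the first law requires Q̇_H = Q̇_C + Ẇ.
Q̇_H = Q̇_C + Ẇ = 5822 Btu/h.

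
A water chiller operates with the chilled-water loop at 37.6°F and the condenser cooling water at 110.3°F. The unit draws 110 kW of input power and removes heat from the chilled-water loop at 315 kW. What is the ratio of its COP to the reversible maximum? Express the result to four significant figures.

0.4187

COP_actual = Q̇_C/Ẇ = 315.0/110.0 = 2.864.
In absolute terms T_C = 276.26 K and T_H = 316.65 K, so ΔT = 40.39 K.
COP_Carnot = T_C/ΔT = 276.26/40.39 = 6.840.
η_II = COP_actual/COP_Carnot = 2.864/6.840 = 0.4187.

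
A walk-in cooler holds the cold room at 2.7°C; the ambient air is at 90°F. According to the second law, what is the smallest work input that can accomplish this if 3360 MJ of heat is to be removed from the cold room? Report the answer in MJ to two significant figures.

In absolute terms T_C = 275.85 K and T_H = 305.37 K, so ΔT = 29.52 K.
The reversible limit is COP_R = T_C/ΔT = 9.344, so W_min = Q_C/COP = Q_C·ΔT/T_C.
W_min = 3360 × 29.52/275.85 = 359.6 MJ.

360 MJ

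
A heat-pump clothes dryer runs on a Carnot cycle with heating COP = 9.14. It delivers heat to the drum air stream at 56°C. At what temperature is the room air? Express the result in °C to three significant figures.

COP_HP = T_H/(T_H − T_C) gives T_H − T_C = T_H/COP.
With T_H = 329.15 K, T_C = 329.15 × (1 − 1/9.14) = 293.14 K.
Converting, 293.14 K = 19.99°C.

20.0 °C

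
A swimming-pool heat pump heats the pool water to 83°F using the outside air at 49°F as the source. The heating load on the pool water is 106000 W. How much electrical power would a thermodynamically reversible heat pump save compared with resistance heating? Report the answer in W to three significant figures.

In absolute terms T_C = 282.59 K and T_H = 301.48 K, so ΔT = 18.89 K.
COP_Carnot = T_H/ΔT = 301.48/18.89 = 15.96.
Resistance heating needs Ẇ_res = Q̇_H = 106000 W; the reversible heat pump needs only Ẇ_hp = Q̇_H/COP = 6641 W.
Saving = 106000 − 6641 = 99360 W.

99400 W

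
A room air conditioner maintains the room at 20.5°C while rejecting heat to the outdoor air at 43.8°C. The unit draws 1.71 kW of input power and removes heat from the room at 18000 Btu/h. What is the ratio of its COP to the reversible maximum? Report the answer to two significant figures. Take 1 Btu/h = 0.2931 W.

Converting, Q̇_C = 18000 Btu/h = 5.276 kW, so COP_actual = Q̇_C/Ẇ = 5.276/1.710 = 3.085.
In absolute terms T_C = 293.65 K and T_H = 316.95 K, so ΔT = 23.30 K.
COP_Carnot = T_C/ΔT = 293.65/23.30 = 12.60.
η_II = COP_actual/COP_Carnot = 3.085/12.60 = 0.2448.

0.24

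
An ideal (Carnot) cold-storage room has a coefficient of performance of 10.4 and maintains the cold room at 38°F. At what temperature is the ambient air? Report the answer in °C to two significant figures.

COP_R = T_C/(T_H − T_C) gives T_H − T_C = T_C/COP.
With T_C = 276.48 K, T_H = 276.48 × (1 + 1/10.4) = 303.07 K.
Converting, 303.07 K = 29.92°C.

30 °C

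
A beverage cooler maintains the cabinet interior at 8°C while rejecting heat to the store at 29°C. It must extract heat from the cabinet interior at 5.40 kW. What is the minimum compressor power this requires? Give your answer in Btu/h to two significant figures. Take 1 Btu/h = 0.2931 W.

In absolute terms T_C = 281.15 K and T_H = 302.15 K, so ΔT = 21.00 K.
COP_Carnot = T_C/ΔT = 281.15/21.00 = 13.39.
Ẇ_min = Q̇/COP_Carnot = 5.400/13.39 = 0.4033 kW = 1376 Btu/h.

1400 Btu/h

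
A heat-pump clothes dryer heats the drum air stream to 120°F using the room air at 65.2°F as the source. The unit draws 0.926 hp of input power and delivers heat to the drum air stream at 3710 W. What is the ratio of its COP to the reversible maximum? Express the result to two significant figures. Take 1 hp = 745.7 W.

Converting, Q̇_H = 3710 W = 4.975 hp, so COP_actual = Q̇_H/Ẇ = 4.975/0.9260 = 5.373.
In absolute terms T_C = 291.59 K and T_H = 322.04 K, so ΔT = 30.44 K.
COP_Carnot = T_H/ΔT = 322.04/30.44 = 10.58.
η_II = COP_actual/COP_Carnot = 5.373/10.58 = 0.5079.

0.51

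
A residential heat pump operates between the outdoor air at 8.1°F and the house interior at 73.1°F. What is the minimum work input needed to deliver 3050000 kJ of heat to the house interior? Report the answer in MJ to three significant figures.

372 MJ

In absolute terms T_C = 259.87 K and T_H = 295.98 K, so ΔT = 36.11 K.
The reversible limit is COP_HP = T_H/ΔT = 8.196, so W_min = Q_H/COP = Q_H·ΔT/T_H.
W_min = 3050000 × 36.11/295.98 = 372100 kJ = 372.1 MJ.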